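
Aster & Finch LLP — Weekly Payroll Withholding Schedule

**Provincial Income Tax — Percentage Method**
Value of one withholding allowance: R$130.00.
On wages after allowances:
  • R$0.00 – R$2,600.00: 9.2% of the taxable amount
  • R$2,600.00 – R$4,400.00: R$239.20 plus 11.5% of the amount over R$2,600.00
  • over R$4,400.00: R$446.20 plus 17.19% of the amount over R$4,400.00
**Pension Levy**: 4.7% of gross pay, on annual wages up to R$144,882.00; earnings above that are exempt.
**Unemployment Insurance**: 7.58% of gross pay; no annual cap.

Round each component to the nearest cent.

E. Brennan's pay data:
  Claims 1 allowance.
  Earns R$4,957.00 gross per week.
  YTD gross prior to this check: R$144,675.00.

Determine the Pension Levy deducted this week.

Pension Levy: cap R$144,882.00 − YTD R$144,675.00 = R$207.00 subject; 4.7% × R$207.00 = R$9.73

R$9.73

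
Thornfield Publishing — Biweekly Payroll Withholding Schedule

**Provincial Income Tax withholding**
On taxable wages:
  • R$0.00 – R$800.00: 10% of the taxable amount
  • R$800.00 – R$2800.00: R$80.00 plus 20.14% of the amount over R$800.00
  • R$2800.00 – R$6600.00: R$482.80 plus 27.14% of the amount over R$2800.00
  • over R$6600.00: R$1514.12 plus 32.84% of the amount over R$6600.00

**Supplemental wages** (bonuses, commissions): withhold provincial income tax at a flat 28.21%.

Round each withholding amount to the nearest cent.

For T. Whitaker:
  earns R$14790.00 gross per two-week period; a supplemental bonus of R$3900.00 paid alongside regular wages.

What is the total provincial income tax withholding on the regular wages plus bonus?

Provincial Income Tax: taxable = R$14790.00
  R$1514.12 + 32.84% × (R$14790.00 − R$6600.00) = R$1514.12 + 32.84% × R$8190.00 = R$4203.72
Supplemental (28.21% flat on bonus): 28.21% × R$3900.00 = R$1100.19
Total provincial income tax: R$4203.72 + R$1100.19 = R$5303.91

R$5303.91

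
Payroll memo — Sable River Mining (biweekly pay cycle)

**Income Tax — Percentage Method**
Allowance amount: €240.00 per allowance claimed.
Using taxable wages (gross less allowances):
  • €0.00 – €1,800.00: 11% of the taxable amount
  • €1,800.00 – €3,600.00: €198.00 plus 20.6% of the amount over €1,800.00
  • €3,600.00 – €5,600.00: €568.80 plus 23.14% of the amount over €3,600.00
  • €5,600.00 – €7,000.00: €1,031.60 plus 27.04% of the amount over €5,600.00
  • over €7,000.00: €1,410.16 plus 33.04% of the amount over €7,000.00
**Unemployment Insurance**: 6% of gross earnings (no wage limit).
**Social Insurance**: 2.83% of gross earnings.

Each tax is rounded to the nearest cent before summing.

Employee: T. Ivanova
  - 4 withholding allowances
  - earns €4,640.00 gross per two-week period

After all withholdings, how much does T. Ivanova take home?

Income Tax: taxable = €4,640.00 − 4×€240.00 = €3,680.00
  €568.80 + 23.14% × (€3,680.00 − €3,600.00) = €568.80 + 23.14% × €80.00 = €587.31
Unemployment Insurance: 6% × €4,640.00 = €278.40
Social Insurance: 2.83% × €4,640.00 = €131.31
Total withheld: €587.31 + €278.40 + €131.31 = €997.02
Net pay: €4,640.00 − €997.02 = €3,642.98

€3,642.98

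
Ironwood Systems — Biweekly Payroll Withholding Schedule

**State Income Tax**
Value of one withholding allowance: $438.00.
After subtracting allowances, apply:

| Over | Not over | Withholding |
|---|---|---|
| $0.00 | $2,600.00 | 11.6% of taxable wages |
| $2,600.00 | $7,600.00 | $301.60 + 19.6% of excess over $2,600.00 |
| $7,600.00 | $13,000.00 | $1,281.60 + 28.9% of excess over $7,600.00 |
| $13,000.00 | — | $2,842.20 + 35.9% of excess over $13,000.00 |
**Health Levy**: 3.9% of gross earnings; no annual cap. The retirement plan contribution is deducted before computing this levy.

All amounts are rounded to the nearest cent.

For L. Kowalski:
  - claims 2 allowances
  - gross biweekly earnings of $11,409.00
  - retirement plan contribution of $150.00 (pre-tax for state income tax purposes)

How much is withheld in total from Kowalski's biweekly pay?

$2,524.99

State Income Tax: taxable = $11,409.00 − $150.00 − 2×$438.00 = $10,383.00
  $1,281.60 + 28.9% × ($10,383.00 − $7,600.00) = $1,281.60 + 28.9% × $2,783.00 = $2,085.89
Health Levy: 3.9% × $11,259.00 = $439.10
Total: $2,085.89 + $439.10 = $2,524.99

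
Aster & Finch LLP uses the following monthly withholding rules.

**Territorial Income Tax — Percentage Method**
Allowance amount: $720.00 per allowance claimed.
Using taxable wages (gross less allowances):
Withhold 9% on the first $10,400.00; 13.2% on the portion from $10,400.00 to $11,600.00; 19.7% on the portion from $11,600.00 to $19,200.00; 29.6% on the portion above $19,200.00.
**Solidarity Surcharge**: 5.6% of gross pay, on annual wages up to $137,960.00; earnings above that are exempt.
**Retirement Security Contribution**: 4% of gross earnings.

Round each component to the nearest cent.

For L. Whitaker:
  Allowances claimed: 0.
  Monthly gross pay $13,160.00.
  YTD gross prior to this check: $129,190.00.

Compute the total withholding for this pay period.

Territorial Income Tax: taxable = $13,160.00
  $1,094.40 + 19.7% × ($13,160.00 − $11,600.00) = $1,094.40 + 19.7% × $1,560.00 = $1,401.72
Solidarity Surcharge: cap $137,960.00 − YTD $129,190.00 = $8,770.00 subject; 5.6% × $8,770.00 = $491.12
Retirement Security Contribution: 4% × $13,160.00 = $526.40
Total: $1,401.72 + $491.12 + $526.40 = $2,419.24

$2,419.24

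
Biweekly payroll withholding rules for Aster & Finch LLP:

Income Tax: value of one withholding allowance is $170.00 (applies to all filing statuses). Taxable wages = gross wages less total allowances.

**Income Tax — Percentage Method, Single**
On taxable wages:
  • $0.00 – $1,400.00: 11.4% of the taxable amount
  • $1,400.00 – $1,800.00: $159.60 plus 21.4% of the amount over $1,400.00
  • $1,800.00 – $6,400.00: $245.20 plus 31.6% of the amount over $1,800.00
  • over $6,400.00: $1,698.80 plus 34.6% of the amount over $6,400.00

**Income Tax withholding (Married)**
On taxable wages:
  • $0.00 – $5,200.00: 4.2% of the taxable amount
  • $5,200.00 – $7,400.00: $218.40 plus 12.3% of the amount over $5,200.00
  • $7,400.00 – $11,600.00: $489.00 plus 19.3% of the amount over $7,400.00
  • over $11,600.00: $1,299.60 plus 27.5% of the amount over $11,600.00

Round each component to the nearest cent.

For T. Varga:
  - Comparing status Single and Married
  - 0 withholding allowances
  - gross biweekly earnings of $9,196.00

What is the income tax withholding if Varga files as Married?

$835.63

Income Tax (Married): taxable = $9,196.00
  $489.00 + 19.3% × ($9,196.00 − $7,400.00) = $489.00 + 19.3% × $1,796.00 = $835.63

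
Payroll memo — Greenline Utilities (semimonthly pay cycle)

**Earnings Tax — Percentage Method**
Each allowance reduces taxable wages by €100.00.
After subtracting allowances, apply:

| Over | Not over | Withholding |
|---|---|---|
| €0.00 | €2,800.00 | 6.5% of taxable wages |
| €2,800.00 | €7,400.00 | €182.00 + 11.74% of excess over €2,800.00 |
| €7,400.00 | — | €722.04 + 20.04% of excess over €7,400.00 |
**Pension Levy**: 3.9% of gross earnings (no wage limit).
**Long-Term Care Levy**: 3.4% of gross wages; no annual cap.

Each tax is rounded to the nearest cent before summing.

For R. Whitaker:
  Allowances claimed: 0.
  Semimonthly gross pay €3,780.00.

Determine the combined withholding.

€572.99

Earnings Tax: taxable = €3,780.00
  €182.00 + 11.74% × (€3,780.00 − €2,800.00) = €182.00 + 11.74% × €980.00 = €297.05
Pension Levy: 3.9% × €3,780.00 = €147.42
Long-Term Care Levy: 3.4% × €3,780.00 = €128.52
Total: €297.05 + €147.42 + €128.52 = €572.99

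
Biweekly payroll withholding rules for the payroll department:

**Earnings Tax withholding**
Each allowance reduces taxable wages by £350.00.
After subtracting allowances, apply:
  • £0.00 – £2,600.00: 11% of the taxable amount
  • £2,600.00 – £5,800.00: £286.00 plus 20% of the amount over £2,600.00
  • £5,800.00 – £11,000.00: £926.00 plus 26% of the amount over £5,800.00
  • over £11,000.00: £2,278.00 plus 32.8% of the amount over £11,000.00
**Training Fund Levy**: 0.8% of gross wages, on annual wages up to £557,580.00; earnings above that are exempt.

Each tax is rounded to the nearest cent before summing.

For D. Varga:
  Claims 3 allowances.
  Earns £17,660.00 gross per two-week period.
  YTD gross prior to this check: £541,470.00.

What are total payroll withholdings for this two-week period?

£4,246.96

Earnings Tax: taxable = £17,660.00 − 3×£350.00 = £16,610.00
  £2,278.00 + 32.8% × (£16,610.00 − £11,000.00) = £2,278.00 + 32.8% × £5,610.00 = £4,118.08
Training Fund Levy: cap £557,580.00 − YTD £541,470.00 = £16,110.00 subject; 0.8% × £16,110.00 = £128.88
Total: £4,118.08 + £128.88 = £4,246.96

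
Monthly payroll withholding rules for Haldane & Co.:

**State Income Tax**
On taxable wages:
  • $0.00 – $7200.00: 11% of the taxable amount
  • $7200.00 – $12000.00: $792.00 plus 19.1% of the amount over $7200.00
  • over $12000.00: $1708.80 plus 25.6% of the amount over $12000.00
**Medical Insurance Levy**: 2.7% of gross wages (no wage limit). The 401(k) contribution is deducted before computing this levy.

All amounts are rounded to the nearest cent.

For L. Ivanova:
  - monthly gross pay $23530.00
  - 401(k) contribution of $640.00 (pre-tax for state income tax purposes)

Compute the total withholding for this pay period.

State Income Tax: taxable = $23530.00 − $640.00 = $22890.00
  $1708.80 + 25.6% × ($22890.00 − $12000.00) = $1708.80 + 25.6% × $10890.00 = $4496.64
Medical Insurance Levy: 2.7% × $22890.00 = $618.03
Total: $4496.64 + $618.03 = $5114.67

$5114.67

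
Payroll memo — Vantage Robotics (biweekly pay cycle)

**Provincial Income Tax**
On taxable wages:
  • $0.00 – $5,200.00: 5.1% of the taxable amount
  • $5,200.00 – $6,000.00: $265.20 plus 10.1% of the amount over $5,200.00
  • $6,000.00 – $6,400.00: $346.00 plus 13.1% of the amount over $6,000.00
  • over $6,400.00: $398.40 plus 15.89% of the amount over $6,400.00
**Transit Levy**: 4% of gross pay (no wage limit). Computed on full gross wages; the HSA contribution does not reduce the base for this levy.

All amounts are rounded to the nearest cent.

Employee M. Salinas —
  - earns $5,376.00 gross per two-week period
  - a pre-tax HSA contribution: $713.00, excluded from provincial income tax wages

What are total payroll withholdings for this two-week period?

Provincial Income Tax: taxable = $5,376.00 − $713.00 = $4,663.00
  5.1% × $4,663.00 = $237.81
Transit Levy: 4% × $5,376.00 = $215.04
Total: $237.81 + $215.04 = $452.85

$452.85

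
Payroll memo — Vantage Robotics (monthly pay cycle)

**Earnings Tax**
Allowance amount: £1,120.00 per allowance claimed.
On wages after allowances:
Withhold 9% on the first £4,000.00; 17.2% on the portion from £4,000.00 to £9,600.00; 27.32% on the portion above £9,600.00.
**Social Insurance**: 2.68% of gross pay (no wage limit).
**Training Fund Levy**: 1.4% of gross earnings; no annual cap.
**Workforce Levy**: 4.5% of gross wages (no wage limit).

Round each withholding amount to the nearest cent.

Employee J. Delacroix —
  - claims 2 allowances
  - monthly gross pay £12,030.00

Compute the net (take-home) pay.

Earnings Tax: taxable = £12,030.00 − 2×£1,120.00 = £9,790.00
  £1,323.20 + 27.32% × (£9,790.00 − £9,600.00) = £1,323.20 + 27.32% × £190.00 = £1,375.11
Social Insurance: 2.68% × £12,030.00 = £322.40
Training Fund Levy: 1.4% × £12,030.00 = £168.42
Workforce Levy: 4.5% × £12,030.00 = £541.35
Total withheld: £1,375.11 + £322.40 + £168.42 + £541.35 = £2,407.28
Net pay: £12,030.00 − £2,407.28 = £9,622.72

£9,622.72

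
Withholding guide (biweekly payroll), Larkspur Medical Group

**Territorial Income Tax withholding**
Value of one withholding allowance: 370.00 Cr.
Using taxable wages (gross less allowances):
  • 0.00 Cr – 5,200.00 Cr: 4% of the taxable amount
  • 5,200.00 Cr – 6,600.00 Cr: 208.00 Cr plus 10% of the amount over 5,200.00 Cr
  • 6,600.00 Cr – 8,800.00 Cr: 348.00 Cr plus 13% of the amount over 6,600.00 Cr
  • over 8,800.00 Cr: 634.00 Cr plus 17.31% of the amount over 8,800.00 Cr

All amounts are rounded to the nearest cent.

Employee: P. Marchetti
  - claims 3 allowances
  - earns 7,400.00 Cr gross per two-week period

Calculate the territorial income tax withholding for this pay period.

Territorial Income Tax: taxable = 7,400.00 Cr − 3×370.00 Cr = 6,290.00 Cr
  208.00 Cr + 10% × (6,290.00 Cr − 5,200.00 Cr) = 208.00 Cr + 10% × 1,090.00 Cr = 317.00 Cr

317.00 Cr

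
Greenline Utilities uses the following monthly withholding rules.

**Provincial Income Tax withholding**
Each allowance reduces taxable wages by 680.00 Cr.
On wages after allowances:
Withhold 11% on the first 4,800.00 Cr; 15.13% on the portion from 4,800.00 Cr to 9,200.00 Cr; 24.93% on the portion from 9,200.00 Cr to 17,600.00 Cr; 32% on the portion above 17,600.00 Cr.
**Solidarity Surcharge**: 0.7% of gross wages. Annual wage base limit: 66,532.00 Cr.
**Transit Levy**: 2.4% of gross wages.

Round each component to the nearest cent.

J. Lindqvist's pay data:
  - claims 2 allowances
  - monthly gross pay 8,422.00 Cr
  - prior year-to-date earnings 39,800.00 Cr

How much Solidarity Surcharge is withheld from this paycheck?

58.95 Cr

Solidarity Surcharge: 0.7% × 8,422.00 Cr = 58.95 Cr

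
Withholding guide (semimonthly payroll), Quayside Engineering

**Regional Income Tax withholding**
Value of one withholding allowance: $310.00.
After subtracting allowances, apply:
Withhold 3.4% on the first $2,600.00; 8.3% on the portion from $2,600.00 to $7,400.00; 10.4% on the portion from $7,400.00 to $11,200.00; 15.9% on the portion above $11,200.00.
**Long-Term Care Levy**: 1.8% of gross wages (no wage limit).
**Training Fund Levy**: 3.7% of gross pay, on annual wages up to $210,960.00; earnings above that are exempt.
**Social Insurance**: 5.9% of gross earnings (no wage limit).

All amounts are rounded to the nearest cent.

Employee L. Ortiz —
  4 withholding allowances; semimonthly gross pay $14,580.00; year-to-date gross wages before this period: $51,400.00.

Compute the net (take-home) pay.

$11,695.62

Regional Income Tax: taxable = $14,580.00 − 4×$310.00 = $13,340.00
  $882.00 + 15.9% × ($13,340.00 − $11,200.00) = $882.00 + 15.9% × $2,140.00 = $1,222.26
Long-Term Care Levy: 1.8% × $14,580.00 = $262.44
Training Fund Levy: 3.7% × $14,580.00 = $539.46
Social Insurance: 5.9% × $14,580.00 = $860.22
Total withheld: $1,222.26 + $262.44 + $539.46 + $860.22 = $2,884.38
Net pay: $14,580.00 − $2,884.38 = $11,695.62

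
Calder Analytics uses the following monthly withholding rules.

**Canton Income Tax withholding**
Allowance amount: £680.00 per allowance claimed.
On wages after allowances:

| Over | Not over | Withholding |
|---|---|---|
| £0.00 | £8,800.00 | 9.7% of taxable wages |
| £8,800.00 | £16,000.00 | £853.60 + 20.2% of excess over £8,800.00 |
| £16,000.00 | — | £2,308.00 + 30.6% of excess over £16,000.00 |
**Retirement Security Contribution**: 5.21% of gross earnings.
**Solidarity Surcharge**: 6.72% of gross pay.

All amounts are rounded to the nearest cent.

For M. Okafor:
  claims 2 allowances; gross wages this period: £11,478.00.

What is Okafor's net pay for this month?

Canton Income Tax: taxable = £11,478.00 − 2×£680.00 = £10,118.00
  £853.60 + 20.2% × (£10,118.00 − £8,800.00) = £853.60 + 20.2% × £1,318.00 = £1,119.84
Retirement Security Contribution: 5.21% × £11,478.00 = £598.00
Solidarity Surcharge: 6.72% × £11,478.00 = £771.32
Total withheld: £1,119.84 + £598.00 + £771.32 = £2,489.16
Net pay: £11,478.00 − £2,489.16 = £8,988.84

£8,988.84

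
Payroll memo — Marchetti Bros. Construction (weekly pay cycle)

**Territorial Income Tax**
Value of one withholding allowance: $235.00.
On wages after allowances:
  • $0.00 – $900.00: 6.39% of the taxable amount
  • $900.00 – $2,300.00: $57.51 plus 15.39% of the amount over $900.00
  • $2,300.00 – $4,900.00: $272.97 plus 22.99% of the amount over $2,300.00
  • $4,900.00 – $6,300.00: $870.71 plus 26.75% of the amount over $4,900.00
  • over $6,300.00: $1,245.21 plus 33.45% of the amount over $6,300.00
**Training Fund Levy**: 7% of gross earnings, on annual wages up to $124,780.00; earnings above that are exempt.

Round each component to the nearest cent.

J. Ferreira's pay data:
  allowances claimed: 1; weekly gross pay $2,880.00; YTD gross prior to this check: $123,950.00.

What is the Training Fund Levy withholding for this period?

Training Fund Levy: cap $124,780.00 − YTD $123,950.00 = $830.00 subject; 7% × $830.00 = $58.10

$58.10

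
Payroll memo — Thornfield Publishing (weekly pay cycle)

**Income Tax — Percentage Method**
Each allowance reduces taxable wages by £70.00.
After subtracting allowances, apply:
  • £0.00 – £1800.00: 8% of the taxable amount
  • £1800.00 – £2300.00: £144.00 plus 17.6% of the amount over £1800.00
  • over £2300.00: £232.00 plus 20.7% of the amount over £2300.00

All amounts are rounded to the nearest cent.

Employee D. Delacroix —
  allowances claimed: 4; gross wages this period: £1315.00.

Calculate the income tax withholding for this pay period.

£82.80

Income Tax: taxable = £1315.00 − 4×£70.00 = £1035.00
  8% × £1035.00 = £82.80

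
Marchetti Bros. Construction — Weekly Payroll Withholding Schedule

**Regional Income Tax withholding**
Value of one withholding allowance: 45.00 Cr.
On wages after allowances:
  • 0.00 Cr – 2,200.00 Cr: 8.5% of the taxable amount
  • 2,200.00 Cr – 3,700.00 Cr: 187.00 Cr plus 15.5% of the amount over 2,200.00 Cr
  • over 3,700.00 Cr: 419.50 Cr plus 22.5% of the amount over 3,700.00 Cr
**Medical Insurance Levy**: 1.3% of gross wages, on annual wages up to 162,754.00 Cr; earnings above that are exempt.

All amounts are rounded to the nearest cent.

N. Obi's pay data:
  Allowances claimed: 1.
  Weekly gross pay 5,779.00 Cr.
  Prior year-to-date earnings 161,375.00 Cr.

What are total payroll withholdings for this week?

895.08 Cr

Regional Income Tax: taxable = 5,779.00 Cr − 1×45.00 Cr = 5,734.00 Cr
  419.50 Cr + 22.5% × (5,734.00 Cr − 3,700.00 Cr) = 419.50 Cr + 22.5% × 2,034.00 Cr = 877.15 Cr
Medical Insurance Levy: cap 162,754.00 Cr − YTD 161,375.00 Cr = 1,379.00 Cr subject; 1.3% × 1,379.00 Cr = 17.93 Cr
Total: 877.15 Cr + 17.93 Cr = 895.08 Cr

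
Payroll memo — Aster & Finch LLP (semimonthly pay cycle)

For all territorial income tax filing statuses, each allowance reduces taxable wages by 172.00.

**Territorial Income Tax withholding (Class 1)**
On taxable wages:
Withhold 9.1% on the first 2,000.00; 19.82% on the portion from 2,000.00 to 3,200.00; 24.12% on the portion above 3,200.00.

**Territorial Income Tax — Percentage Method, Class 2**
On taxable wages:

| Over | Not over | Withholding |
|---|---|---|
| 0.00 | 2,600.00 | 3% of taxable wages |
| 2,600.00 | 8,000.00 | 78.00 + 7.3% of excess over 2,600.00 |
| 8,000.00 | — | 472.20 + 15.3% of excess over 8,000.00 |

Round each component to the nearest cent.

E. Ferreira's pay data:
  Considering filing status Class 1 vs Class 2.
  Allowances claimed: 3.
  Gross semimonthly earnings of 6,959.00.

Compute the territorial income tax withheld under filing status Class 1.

Territorial Income Tax (Class 1): taxable = 6,959.00 − 3×172.00 = 6,443.00
  419.84 + 24.12% × (6,443.00 − 3,200.00) = 419.84 + 24.12% × 3,243.00 = 1,202.05

1,202.05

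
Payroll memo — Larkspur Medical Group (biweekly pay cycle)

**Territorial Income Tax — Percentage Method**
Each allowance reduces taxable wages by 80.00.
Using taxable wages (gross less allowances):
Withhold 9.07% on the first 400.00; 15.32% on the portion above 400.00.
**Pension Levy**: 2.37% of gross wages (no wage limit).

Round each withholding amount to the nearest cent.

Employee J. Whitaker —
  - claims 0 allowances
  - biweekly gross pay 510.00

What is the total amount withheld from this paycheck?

65.22

Territorial Income Tax: taxable = 510.00
  36.28 + 15.32% × (510.00 − 400.00) = 36.28 + 15.32% × 110.00 = 53.13
Pension Levy: 2.37% × 510.00 = 12.09
Total: 53.13 + 12.09 = 65.22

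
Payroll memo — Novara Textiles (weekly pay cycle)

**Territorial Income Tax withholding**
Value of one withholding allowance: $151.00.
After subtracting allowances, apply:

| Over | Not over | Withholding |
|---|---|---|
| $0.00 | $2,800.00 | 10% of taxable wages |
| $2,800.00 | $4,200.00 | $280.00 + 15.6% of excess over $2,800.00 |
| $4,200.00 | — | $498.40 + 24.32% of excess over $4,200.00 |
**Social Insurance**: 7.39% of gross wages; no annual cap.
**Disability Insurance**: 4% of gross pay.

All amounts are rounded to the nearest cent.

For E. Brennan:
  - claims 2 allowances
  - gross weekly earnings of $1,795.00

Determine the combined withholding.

$353.75

Territorial Income Tax: taxable = $1,795.00 − 2×$151.00 = $1,493.00
  10% × $1,493.00 = $149.30
Social Insurance: 7.39% × $1,795.00 = $132.65
Disability Insurance: 4% × $1,795.00 = $71.80
Total: $149.30 + $132.65 + $71.80 = $353.75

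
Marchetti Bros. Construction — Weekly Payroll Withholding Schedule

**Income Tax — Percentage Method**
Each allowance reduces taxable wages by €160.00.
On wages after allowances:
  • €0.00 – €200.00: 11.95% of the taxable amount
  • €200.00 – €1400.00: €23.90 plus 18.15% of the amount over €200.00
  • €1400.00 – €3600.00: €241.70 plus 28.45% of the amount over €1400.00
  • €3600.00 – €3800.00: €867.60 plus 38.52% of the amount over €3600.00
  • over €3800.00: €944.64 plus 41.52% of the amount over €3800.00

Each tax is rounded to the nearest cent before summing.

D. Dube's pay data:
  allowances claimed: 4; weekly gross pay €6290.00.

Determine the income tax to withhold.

€1712.76

Income Tax: taxable = €6290.00 − 4×€160.00 = €5650.00
  €944.64 + 41.52% × (€5650.00 − €3800.00) = €944.64 + 41.52% × €1850.00 = €1712.76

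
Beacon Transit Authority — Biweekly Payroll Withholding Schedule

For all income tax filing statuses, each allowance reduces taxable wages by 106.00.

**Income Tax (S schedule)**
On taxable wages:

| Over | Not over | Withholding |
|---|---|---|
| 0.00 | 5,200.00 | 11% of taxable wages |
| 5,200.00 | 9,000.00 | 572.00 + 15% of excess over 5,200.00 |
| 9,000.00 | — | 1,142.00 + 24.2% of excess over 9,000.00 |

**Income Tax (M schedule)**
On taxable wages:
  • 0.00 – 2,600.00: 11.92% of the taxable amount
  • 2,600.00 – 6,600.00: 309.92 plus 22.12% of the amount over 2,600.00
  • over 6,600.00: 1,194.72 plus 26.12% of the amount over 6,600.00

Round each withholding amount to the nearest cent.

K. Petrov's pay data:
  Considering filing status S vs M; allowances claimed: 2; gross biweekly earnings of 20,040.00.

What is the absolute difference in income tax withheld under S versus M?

887.49

Income Tax (S): taxable = 20,040.00 − 2×106.00 = 19,828.00
  1,142.00 + 24.2% × (19,828.00 − 9,000.00) = 1,142.00 + 24.2% × 10,828.00 = 3,762.38
Income Tax (M): taxable = 20,040.00 − 2×106.00 = 19,828.00
  1,194.72 + 26.12% × (19,828.00 − 6,600.00) = 1,194.72 + 26.12% × 13,228.00 = 4,649.87
Difference: |3,762.38 − 4,649.87| = 887.49 (higher under M)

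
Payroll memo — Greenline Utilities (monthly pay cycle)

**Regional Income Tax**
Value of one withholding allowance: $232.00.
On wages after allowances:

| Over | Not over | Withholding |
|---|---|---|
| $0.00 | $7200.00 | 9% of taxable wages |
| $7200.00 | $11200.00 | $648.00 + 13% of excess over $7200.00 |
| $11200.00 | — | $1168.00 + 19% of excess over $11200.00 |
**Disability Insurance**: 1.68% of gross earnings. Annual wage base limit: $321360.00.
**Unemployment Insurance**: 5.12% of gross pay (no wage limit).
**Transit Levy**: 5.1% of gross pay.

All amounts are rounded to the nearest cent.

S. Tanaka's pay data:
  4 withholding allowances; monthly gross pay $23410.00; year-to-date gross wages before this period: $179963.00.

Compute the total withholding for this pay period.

Regional Income Tax: taxable = $23410.00 − 4×$232.00 = $22482.00
  $1168.00 + 19% × ($22482.00 − $11200.00) = $1168.00 + 19% × $11282.00 = $3311.58
Disability Insurance: 1.68% × $23410.00 = $393.29
Unemployment Insurance: 5.12% × $23410.00 = $1198.59
Transit Levy: 5.1% × $23410.00 = $1193.91
Total: $3311.58 + $393.29 + $1198.59 + $1193.91 = $6097.37

$6097.37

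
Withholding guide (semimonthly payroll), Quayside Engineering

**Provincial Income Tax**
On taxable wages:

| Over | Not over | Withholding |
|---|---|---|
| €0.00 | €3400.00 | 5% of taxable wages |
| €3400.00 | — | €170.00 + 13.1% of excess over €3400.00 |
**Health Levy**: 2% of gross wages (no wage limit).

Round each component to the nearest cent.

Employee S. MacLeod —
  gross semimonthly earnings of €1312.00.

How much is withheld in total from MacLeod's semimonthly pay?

€91.84

Provincial Income Tax: taxable = €1312.00
  5% × €1312.00 = €65.60
Health Levy: 2% × €1312.00 = €26.24
Total: €65.60 + €26.24 = €91.84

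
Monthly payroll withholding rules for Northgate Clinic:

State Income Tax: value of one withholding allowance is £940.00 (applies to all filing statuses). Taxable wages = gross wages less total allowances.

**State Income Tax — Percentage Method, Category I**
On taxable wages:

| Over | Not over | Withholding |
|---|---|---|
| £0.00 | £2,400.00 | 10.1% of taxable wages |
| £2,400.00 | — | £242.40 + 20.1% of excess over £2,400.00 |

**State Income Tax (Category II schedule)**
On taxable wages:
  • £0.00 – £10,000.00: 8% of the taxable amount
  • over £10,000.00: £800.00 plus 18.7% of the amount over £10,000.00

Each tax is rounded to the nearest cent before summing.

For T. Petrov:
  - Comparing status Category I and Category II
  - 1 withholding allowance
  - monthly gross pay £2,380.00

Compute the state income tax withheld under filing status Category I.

State Income Tax (Category I): taxable = £2,380.00 − 1×£940.00 = £1,440.00
  10.1% × £1,440.00 = £145.44

£145.44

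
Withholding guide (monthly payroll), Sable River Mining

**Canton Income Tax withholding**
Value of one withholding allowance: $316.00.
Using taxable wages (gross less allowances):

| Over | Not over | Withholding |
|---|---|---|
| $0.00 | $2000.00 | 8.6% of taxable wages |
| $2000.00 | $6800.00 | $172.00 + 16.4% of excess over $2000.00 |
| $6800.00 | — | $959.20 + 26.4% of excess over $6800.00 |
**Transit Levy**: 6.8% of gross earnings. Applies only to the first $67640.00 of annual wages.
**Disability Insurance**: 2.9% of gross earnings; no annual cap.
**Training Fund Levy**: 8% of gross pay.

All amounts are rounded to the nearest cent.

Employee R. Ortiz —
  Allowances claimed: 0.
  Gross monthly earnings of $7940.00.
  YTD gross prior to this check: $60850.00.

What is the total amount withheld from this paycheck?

Canton Income Tax: taxable = $7940.00
  $959.20 + 26.4% × ($7940.00 − $6800.00) = $959.20 + 26.4% × $1140.00 = $1260.16
Transit Levy: cap $67640.00 − YTD $60850.00 = $6790.00 subject; 6.8% × $6790.00 = $461.72
Disability Insurance: 2.9% × $7940.00 = $230.26
Training Fund Levy: 8% × $7940.00 = $635.20
Total: $1260.16 + $461.72 + $230.26 + $635.20 = $2587.34

$2587.34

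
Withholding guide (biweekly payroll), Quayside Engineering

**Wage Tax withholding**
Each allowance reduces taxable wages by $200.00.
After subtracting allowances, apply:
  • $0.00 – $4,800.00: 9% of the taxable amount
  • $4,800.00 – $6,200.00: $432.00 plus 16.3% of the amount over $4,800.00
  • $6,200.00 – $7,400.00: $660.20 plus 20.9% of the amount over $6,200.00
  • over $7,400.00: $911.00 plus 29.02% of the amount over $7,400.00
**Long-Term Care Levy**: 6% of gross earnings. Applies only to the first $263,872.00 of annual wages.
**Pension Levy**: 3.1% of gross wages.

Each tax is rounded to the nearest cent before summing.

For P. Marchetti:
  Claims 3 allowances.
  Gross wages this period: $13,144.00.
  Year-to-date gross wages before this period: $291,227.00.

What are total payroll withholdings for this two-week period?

Wage Tax: taxable = $13,144.00 − 3×$200.00 = $12,544.00
  $911.00 + 29.02% × ($12,544.00 − $7,400.00) = $911.00 + 29.02% × $5,144.00 = $2,403.79
Long-Term Care Levy: YTD $291,227.00 ≥ cap $263,872.00 → $0.00
Pension Levy: 3.1% × $13,144.00 = $407.46
Total: $2,403.79 + $0.00 + $407.46 = $2,811.25

$2,811.25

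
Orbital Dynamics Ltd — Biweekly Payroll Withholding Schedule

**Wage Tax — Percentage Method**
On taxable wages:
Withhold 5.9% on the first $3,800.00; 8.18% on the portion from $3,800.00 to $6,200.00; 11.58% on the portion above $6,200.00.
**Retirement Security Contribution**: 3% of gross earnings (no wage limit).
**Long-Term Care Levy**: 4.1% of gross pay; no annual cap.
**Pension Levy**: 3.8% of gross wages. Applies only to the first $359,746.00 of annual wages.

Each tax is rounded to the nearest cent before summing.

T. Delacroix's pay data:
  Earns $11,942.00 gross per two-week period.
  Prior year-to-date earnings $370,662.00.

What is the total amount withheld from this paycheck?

Wage Tax: taxable = $11,942.00
  $420.52 + 11.58% × ($11,942.00 − $6,200.00) = $420.52 + 11.58% × $5,742.00 = $1,085.44
Retirement Security Contribution: 3% × $11,942.00 = $358.26
Long-Term Care Levy: 4.1% × $11,942.00 = $489.62
Pension Levy: YTD $370,662.00 ≥ cap $359,746.00 → $0.00
Total: $1,085.44 + $358.26 + $489.62 + $0.00 = $1,933.32

$1,933.32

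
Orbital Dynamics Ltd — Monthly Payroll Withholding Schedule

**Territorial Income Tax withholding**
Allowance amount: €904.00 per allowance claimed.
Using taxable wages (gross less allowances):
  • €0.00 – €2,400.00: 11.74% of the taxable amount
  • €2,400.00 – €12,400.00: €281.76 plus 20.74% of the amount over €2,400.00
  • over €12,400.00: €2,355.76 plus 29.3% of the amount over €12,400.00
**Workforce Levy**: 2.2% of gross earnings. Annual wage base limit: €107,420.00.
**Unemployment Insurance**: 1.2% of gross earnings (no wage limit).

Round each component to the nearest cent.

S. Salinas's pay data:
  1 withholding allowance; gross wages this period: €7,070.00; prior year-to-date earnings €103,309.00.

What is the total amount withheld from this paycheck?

€1,238.11

Territorial Income Tax: taxable = €7,070.00 − 1×€904.00 = €6,166.00
  €281.76 + 20.74% × (€6,166.00 − €2,400.00) = €281.76 + 20.74% × €3,766.00 = €1,062.83
Workforce Levy: cap €107,420.00 − YTD €103,309.00 = €4,111.00 subject; 2.2% × €4,111.00 = €90.44
Unemployment Insurance: 1.2% × €7,070.00 = €84.84
Total: €1,062.83 + €90.44 + €84.84 = €1,238.11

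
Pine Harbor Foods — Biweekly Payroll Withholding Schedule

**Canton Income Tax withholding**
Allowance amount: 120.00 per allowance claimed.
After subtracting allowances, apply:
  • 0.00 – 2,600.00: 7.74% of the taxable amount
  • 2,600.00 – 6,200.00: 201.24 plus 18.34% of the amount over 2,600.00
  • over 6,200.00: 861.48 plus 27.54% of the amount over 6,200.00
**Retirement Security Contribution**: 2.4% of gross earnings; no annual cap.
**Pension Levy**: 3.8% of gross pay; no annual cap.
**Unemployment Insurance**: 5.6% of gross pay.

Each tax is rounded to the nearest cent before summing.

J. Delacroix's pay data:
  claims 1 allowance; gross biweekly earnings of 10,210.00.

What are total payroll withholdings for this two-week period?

3,137.57

Canton Income Tax: taxable = 10,210.00 − 1×120.00 = 10,090.00
  861.48 + 27.54% × (10,090.00 − 6,200.00) = 861.48 + 27.54% × 3,890.00 = 1,932.79
Retirement Security Contribution: 2.4% × 10,210.00 = 245.04
Pension Levy: 3.8% × 10,210.00 = 387.98
Unemployment Insurance: 5.6% × 10,210.00 = 571.76
Total: 1,932.79 + 245.04 + 387.98 + 571.76 = 3,137.57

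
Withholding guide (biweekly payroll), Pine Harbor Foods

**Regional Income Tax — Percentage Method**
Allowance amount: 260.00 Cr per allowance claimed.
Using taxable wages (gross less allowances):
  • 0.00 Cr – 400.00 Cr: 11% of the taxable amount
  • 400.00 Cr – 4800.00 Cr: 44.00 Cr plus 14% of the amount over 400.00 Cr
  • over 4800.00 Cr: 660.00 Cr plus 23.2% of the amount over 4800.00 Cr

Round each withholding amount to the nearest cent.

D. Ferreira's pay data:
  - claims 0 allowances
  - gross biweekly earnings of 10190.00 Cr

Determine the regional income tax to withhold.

Regional Income Tax: taxable = 10190.00 Cr
  660.00 Cr + 23.2% × (10190.00 Cr − 4800.00 Cr) = 660.00 Cr + 23.2% × 5390.00 Cr = 1910.48 Cr

1910.48 Cr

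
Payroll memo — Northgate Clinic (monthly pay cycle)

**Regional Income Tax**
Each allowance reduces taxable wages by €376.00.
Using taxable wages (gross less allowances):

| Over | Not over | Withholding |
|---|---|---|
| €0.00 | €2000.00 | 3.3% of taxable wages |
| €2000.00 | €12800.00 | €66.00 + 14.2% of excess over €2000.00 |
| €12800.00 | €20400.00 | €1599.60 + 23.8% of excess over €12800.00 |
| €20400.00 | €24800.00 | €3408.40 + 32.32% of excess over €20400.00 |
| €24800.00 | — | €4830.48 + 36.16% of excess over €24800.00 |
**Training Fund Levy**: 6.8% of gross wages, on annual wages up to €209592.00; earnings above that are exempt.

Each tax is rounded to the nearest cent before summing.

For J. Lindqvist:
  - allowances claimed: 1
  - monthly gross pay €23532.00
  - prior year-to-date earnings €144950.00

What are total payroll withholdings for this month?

€5899.32

Regional Income Tax: taxable = €23532.00 − 1×€376.00 = €23156.00
  €3408.40 + 32.32% × (€23156.00 − €20400.00) = €3408.40 + 32.32% × €2756.00 = €4299.14
Training Fund Levy: 6.8% × €23532.00 = €1600.18
Total: €4299.14 + €1600.18 = €5899.32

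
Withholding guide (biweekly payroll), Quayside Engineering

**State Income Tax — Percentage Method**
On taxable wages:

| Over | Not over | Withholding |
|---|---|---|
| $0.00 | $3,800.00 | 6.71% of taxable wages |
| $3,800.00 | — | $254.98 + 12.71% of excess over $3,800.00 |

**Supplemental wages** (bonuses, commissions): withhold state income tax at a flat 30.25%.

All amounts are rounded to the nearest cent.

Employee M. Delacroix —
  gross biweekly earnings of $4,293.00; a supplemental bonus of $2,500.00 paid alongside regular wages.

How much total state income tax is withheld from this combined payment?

State Income Tax: taxable = $4,293.00
  $254.98 + 12.71% × ($4,293.00 − $3,800.00) = $254.98 + 12.71% × $493.00 = $317.64
Supplemental (30.25% flat on bonus): 30.25% × $2,500.00 = $756.25
Total state income tax: $317.64 + $756.25 = $1,073.89

$1,073.89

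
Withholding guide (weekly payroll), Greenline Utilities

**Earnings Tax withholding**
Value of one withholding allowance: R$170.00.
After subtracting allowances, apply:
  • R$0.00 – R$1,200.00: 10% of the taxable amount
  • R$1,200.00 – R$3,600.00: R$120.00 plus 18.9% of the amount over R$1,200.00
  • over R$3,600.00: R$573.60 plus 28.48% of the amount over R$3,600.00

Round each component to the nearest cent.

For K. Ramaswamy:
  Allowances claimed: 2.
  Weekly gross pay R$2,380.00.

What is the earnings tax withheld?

Earnings Tax: taxable = R$2,380.00 − 2×R$170.00 = R$2,040.00
  R$120.00 + 18.9% × (R$2,040.00 − R$1,200.00) = R$120.00 + 18.9% × R$840.00 = R$278.76

R$278.76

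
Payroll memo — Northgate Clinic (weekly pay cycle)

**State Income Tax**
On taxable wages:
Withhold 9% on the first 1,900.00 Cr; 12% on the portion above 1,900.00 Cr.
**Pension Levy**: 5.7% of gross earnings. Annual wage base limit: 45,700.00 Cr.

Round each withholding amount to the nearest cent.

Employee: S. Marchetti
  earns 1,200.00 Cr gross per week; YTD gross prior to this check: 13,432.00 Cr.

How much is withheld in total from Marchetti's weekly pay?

State Income Tax: taxable = 1,200.00 Cr
  9% × 1,200.00 Cr = 108.00 Cr
Pension Levy: 5.7% × 1,200.00 Cr = 68.40 Cr
Total: 108.00 Cr + 68.40 Cr = 176.40 Cr

176.40 Cr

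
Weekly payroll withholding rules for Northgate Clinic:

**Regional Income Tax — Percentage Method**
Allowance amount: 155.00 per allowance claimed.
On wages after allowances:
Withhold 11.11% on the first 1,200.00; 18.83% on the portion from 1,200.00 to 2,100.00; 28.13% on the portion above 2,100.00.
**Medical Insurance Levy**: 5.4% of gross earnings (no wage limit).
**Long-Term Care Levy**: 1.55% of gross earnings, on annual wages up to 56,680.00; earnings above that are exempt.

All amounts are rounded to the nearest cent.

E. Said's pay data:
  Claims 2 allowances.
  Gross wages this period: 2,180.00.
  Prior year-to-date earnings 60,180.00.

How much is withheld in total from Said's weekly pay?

Regional Income Tax: taxable = 2,180.00 − 2×155.00 = 1,870.00
  133.32 + 18.83% × (1,870.00 − 1,200.00) = 133.32 + 18.83% × 670.00 = 259.48
Medical Insurance Levy: 5.4% × 2,180.00 = 117.72
Long-Term Care Levy: YTD 60,180.00 ≥ cap 56,680.00 → 0.00
Total: 259.48 + 117.72 + 0.00 = 377.20

377.20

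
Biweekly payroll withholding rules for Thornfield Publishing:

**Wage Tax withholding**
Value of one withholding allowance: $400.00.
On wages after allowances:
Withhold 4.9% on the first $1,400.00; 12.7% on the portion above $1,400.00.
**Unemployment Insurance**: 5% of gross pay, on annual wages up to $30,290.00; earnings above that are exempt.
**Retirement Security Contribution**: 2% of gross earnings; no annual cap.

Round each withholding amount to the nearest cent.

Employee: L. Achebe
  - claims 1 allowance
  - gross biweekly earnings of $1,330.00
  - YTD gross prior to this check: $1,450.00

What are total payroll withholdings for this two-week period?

$138.67

Wage Tax: taxable = $1,330.00 − 1×$400.00 = $930.00
  4.9% × $930.00 = $45.57
Unemployment Insurance: 5% × $1,330.00 = $66.50
Retirement Security Contribution: 2% × $1,330.00 = $26.60
Total: $45.57 + $66.50 + $26.60 = $138.67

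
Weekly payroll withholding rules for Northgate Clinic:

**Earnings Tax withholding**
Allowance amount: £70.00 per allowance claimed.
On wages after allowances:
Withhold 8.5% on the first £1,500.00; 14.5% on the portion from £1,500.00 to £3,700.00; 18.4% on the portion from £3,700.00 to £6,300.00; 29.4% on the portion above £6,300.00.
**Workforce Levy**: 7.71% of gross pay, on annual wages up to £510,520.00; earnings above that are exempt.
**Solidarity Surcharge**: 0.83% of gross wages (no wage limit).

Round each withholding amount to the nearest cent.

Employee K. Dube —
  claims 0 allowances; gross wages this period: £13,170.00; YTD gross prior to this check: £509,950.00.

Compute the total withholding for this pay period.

Earnings Tax: taxable = £13,170.00
  £924.90 + 29.4% × (£13,170.00 − £6,300.00) = £924.90 + 29.4% × £6,870.00 = £2,944.68
Workforce Levy: cap £510,520.00 − YTD £509,950.00 = £570.00 subject; 7.71% × £570.00 = £43.95
Solidarity Surcharge: 0.83% × £13,170.00 = £109.31
Total: £2,944.68 + £43.95 + £109.31 = £3,097.94

£3,097.94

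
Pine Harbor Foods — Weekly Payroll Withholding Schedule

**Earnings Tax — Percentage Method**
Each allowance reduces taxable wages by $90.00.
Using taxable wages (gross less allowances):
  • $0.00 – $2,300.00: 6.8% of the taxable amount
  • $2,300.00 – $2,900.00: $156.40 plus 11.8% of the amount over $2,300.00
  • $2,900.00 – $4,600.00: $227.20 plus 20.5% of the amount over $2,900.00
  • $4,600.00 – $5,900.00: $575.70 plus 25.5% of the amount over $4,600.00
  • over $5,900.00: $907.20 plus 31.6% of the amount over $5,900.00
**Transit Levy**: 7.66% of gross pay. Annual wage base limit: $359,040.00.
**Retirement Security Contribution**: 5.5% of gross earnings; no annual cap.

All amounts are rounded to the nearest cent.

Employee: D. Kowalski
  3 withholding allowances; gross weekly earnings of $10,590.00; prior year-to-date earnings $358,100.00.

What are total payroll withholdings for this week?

$2,958.37

Earnings Tax: taxable = $10,590.00 − 3×$90.00 = $10,320.00
  $907.20 + 31.6% × ($10,320.00 − $5,900.00) = $907.20 + 31.6% × $4,420.00 = $2,303.92
Transit Levy: cap $359,040.00 − YTD $358,100.00 = $940.00 subject; 7.66% × $940.00 = $72.00
Retirement Security Contribution: 5.5% × $10,590.00 = $582.45
Total: $2,303.92 + $72.00 + $582.45 = $2,958.37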